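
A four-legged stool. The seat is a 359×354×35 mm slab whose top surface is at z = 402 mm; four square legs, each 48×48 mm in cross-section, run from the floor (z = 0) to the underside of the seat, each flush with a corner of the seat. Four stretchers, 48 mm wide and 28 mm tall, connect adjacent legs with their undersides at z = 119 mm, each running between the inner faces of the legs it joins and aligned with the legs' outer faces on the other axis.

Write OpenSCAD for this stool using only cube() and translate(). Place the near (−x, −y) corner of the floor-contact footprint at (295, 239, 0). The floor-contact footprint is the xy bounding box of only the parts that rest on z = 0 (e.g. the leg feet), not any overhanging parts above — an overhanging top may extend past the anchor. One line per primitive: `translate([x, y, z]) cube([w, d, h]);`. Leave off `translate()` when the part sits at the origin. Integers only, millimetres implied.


translate([295, 239, 367]) cube([359, 354, 35]);
translate([295, 239, 0]) cube([48, 48, 367]);
translate([606, 239, 0]) cube([48, 48, 367]);
translate([295, 545, 0]) cube([48, 48, 367]);
translate([606, 545, 0]) cube([48, 48, 367]);
translate([343, 239, 119]) cube([263, 48, 28]);
translate([343, 545, 119]) cube([263, 48, 28]);
translate([295, 287, 119]) cube([48, 258, 28]);
translate([606, 287, 119]) cube([48, 258, 28]);


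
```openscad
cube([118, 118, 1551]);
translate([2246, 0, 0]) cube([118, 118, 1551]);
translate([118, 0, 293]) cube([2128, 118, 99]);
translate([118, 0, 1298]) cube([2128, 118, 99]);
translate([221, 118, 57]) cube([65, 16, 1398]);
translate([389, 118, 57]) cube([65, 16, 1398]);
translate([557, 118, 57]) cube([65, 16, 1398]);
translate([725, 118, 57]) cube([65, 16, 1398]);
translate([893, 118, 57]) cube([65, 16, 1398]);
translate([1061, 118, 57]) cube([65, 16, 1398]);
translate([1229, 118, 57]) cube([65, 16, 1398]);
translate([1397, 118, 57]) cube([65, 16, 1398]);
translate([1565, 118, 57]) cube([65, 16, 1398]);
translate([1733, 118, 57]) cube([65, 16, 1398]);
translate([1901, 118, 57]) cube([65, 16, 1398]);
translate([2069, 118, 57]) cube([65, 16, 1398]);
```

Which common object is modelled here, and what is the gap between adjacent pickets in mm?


A fence section. The picket gap is 103 mm.

Two posts, two rails, 12 pickets — a fence section. Span 2128 mm holds 12 pickets of 65 mm with 13 equal gaps: ⌊(2128 − 12·65) / 13⌋ = 103 mm.


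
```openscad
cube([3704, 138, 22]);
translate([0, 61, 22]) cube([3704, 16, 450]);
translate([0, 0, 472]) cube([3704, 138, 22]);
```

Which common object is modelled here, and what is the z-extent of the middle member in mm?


An I-beam. The web height is 450 mm.

Two wide flanges with a thin centred web — an I-beam. Overall 494 mm minus two 22 mm flanges gives a web of 494 − 2·22 = 450 mm.


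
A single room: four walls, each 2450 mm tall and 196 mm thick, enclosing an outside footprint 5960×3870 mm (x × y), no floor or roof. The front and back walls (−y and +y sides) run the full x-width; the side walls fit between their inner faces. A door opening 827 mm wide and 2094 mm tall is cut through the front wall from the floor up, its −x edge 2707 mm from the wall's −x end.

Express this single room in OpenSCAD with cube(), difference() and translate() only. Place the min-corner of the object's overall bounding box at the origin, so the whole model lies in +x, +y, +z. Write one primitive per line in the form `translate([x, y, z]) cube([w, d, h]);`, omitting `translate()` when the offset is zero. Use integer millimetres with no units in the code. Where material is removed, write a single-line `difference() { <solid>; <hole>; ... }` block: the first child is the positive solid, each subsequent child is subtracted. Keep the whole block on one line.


difference() { cube([5960, 196, 2450]); translate([2707, 0, 0]) cube([827, 196, 2094]); }
translate([0, 3674, 0]) cube([5960, 196, 2450]);
translate([0, 196, 0]) cube([196, 3478, 2450]);
translate([5764, 196, 0]) cube([196, 3478, 2450]);


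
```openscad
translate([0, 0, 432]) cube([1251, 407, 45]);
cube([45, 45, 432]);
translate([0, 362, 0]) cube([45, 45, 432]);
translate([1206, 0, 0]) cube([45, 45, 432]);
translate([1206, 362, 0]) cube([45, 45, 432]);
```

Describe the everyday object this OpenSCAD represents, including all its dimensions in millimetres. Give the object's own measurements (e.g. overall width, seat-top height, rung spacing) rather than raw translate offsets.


A bench: a 1251×407 mm seat slab, 45 mm thick, top at z = 477 mm, on four 45×45 mm square legs flush with the seat corners and standing on z = 0.


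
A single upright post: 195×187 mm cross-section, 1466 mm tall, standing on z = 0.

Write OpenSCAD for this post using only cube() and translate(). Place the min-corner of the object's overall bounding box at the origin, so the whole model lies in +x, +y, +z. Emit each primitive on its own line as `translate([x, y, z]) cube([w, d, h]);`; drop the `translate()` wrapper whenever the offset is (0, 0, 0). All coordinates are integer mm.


cube([195, 187, 1466]);


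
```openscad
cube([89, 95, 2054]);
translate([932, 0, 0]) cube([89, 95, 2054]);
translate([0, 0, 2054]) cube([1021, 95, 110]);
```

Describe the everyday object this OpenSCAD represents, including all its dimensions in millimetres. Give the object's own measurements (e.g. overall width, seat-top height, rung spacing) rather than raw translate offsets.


A door frame. The clear opening is 843 mm wide and 2054 mm high. Two 89 mm wide jambs, 95 mm deep, stand either side of the opening from the floor to the top of the opening. A 110 mm thick head sits across the top of both jambs, spanning the full outside width of the frame.


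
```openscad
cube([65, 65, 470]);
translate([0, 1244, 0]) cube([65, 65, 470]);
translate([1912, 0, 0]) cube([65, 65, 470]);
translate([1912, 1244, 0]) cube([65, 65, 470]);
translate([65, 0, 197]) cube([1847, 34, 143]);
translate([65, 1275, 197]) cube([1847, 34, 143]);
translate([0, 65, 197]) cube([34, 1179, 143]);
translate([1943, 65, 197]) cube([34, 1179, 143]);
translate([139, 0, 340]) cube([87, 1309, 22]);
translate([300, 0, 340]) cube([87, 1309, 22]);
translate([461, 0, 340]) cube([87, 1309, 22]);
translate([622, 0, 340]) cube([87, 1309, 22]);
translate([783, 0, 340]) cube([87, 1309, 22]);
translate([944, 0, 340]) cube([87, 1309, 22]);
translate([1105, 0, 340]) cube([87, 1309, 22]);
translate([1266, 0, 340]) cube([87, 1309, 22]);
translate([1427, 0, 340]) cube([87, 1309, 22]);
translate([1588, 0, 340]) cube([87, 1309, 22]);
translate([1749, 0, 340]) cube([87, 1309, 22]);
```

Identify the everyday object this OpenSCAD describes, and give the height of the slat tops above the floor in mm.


A bed frame. The slat-top height is 362 mm.

Four posts, four rails, and a row of slats — a bed frame. Slats sit on the rails at z = 197 + 143 = 340; with slat thickness 22, the top is 362 mm.


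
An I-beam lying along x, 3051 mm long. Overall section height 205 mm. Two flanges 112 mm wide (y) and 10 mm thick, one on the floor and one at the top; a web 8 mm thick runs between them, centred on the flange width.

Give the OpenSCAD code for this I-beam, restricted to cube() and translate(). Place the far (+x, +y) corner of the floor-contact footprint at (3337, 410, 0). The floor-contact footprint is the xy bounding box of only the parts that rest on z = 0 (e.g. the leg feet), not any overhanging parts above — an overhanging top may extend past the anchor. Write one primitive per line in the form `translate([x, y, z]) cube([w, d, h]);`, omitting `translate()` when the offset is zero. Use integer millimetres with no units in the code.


translate([286, 298, 0]) cube([3051, 112, 10]);
translate([286, 350, 10]) cube([3051, 8, 185]);
translate([286, 298, 195]) cube([3051, 112, 10]);


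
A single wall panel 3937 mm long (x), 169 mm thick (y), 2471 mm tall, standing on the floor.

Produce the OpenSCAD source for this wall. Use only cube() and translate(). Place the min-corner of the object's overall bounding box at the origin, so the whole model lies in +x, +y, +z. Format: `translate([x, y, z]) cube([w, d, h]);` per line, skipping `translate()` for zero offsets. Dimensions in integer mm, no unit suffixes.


cube([3937, 169, 2471]);


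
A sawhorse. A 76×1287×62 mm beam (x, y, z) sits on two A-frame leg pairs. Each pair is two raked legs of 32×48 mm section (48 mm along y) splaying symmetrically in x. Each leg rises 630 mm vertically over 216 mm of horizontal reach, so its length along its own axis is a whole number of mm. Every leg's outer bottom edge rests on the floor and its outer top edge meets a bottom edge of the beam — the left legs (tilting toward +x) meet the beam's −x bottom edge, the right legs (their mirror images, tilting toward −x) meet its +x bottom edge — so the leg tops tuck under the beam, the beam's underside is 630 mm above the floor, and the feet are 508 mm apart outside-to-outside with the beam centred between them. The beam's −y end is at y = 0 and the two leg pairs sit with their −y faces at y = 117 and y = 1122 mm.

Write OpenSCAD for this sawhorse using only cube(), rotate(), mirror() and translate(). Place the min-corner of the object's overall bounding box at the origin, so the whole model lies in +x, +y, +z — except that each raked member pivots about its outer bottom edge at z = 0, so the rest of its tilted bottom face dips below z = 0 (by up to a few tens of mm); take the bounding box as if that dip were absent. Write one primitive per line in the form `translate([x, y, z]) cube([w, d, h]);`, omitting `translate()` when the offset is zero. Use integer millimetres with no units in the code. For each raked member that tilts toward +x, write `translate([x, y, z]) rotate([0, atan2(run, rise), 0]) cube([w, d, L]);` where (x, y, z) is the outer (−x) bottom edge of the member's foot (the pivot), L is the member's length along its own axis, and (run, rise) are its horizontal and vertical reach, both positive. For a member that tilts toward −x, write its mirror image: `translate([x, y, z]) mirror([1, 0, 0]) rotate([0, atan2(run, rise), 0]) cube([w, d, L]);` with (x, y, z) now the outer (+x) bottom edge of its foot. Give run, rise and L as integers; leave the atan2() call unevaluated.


translate([216, 0, 630]) cube([76, 1287, 62]);
translate([0, 117, 0]) rotate([0, atan2(216, 630), 0]) cube([32, 48, 666]);
translate([508, 117, 0]) mirror([1, 0, 0]) rotate([0, atan2(216, 630), 0]) cube([32, 48, 666]);
translate([0, 1122, 0]) rotate([0, atan2(216, 630), 0]) cube([32, 48, 666]);
translate([508, 1122, 0]) mirror([1, 0, 0]) rotate([0, atan2(216, 630), 0]) cube([32, 48, 666]);


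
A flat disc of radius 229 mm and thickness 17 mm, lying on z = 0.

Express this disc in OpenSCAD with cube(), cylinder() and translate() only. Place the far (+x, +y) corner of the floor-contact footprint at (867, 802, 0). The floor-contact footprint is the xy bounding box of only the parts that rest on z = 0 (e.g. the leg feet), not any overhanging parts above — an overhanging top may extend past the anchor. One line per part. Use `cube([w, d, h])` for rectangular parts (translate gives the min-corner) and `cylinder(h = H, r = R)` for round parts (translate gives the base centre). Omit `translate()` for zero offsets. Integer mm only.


translate([638, 573, 0]) cylinder(h = 17, r = 229);


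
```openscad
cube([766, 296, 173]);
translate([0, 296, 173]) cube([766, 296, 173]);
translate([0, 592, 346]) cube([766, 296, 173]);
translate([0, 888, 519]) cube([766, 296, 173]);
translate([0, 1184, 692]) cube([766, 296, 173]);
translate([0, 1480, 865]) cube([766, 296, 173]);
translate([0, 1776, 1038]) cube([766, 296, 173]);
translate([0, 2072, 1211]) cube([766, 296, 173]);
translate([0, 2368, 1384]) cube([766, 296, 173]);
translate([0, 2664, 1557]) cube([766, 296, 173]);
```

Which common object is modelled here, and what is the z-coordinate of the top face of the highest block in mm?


A staircase. The total rise is 1730 mm.

10 identical blocks, each offset up and back from the previous — a staircase. Each step is 173 mm tall and there are 10 of them, so the total rise is 10 × 173 = 1730 mm.


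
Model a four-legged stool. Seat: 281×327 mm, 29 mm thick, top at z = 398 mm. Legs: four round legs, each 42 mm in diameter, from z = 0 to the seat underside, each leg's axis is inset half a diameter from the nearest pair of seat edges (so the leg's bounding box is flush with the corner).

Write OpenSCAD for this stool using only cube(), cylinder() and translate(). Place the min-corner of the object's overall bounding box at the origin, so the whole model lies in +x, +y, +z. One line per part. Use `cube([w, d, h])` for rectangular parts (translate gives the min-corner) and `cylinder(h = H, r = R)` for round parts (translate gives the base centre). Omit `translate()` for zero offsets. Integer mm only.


// leg_h = 398 - 29 = 369
translate([0, 0, 369]) cube([281, 327, 29]);
translate([21, 21, 0]) cylinder(h = 369, r = 21);
translate([260, 21, 0]) cylinder(h = 369, r = 21);
translate([21, 306, 0]) cylinder(h = 369, r = 21);
translate([260, 306, 0]) cylinder(h = 369, r = 21);


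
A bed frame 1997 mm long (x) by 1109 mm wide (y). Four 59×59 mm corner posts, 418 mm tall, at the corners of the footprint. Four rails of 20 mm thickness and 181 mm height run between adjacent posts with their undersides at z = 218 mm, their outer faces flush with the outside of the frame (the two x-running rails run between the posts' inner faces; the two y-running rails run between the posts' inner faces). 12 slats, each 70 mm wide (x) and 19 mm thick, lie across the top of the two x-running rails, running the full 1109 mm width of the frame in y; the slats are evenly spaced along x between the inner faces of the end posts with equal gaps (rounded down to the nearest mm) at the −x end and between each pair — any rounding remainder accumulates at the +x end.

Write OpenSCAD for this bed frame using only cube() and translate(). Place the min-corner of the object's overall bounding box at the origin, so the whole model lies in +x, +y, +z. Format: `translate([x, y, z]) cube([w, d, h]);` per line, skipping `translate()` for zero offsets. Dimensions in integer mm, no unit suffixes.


// slat z = rail_z + rail_h = 218 + 181 = 399
// slat gap = ⌊(1879 − 12·70) / 13⌋ = 79
cube([59, 59, 418]);
translate([0, 1050, 0]) cube([59, 59, 418]);
translate([1938, 0, 0]) cube([59, 59, 418]);
translate([1938, 1050, 0]) cube([59, 59, 418]);
translate([59, 0, 218]) cube([1879, 20, 181]);
translate([59, 1089, 218]) cube([1879, 20, 181]);
translate([0, 59, 218]) cube([20, 991, 181]);
translate([1977, 59, 218]) cube([20, 991, 181]);
translate([138, 0, 399]) cube([70, 1109, 19]);
translate([287, 0, 399]) cube([70, 1109, 19]);
translate([436, 0, 399]) cube([70, 1109, 19]);
translate([585, 0, 399]) cube([70, 1109, 19]);
translate([734, 0, 399]) cube([70, 1109, 19]);
translate([883, 0, 399]) cube([70, 1109, 19]);
translate([1032, 0, 399]) cube([70, 1109, 19]);
translate([1181, 0, 399]) cube([70, 1109, 19]);
translate([1330, 0, 399]) cube([70, 1109, 19]);
translate([1479, 0, 399]) cube([70, 1109, 19]);
translate([1628, 0, 399]) cube([70, 1109, 19]);
translate([1777, 0, 399]) cube([70, 1109, 19]);


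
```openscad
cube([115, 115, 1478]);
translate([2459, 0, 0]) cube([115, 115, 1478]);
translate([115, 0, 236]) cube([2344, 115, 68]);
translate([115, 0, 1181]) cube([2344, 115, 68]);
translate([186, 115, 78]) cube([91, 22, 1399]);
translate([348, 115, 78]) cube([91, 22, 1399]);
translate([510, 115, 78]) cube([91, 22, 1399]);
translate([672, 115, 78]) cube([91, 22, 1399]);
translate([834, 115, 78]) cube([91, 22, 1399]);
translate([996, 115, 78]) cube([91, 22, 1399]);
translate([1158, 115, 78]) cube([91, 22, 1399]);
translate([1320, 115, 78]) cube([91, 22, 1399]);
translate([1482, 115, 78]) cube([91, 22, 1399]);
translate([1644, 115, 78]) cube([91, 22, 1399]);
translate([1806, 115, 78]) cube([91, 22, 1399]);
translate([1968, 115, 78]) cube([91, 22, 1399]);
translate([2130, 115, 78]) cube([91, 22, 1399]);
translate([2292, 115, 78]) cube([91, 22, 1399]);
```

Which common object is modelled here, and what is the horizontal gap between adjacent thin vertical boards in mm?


A fence section. The picket gap is 71 mm.

Two posts, two rails, 14 pickets — a fence section. Span 2344 mm holds 14 pickets of 91 mm with 15 equal gaps: ⌊(2344 − 14·91) / 15⌋ = 71 mm.


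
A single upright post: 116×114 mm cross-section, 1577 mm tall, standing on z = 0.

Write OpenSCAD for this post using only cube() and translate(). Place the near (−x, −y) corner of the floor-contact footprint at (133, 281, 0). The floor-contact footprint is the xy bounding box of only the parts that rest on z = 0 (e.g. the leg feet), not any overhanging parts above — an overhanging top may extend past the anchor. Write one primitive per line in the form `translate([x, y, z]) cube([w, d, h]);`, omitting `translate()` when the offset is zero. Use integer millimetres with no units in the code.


translate([133, 281, 0]) cube([116, 114, 1577]);


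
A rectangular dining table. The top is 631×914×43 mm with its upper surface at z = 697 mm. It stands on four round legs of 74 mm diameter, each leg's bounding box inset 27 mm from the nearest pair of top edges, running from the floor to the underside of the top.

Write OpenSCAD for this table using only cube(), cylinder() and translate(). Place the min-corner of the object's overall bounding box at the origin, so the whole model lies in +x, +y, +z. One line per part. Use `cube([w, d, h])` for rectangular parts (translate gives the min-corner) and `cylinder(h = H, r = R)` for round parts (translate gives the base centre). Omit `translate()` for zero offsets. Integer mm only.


translate([0, 0, 654]) cube([631, 914, 43]);
translate([64, 64, 0]) cylinder(h = 654, r = 37);
translate([567, 64, 0]) cylinder(h = 654, r = 37);
translate([64, 850, 0]) cylinder(h = 654, r = 37);
translate([567, 850, 0]) cylinder(h = 654, r = 37);


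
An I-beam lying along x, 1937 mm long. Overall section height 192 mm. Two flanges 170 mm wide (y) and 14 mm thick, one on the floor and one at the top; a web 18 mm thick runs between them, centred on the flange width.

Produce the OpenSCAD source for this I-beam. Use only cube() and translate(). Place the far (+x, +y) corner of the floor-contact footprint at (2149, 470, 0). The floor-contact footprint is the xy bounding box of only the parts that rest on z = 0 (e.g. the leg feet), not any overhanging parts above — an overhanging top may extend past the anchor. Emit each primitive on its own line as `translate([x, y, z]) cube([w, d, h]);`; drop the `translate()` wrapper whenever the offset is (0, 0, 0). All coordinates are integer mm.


translate([212, 300, 0]) cube([1937, 170, 14]);
translate([212, 376, 14]) cube([1937, 18, 164]);
translate([212, 300, 178]) cube([1937, 170, 14]);


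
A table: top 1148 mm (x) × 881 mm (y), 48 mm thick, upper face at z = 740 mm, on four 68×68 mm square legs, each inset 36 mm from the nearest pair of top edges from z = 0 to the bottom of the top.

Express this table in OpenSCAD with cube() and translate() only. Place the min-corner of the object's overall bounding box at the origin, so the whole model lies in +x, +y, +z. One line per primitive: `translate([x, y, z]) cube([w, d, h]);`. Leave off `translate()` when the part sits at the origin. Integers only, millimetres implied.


translate([0, 0, 692]) cube([1148, 881, 48]);
translate([36, 36, 0]) cube([68, 68, 692]);
translate([1044, 36, 0]) cube([68, 68, 692]);
translate([36, 777, 0]) cube([68, 68, 692]);
translate([1044, 777, 0]) cube([68, 68, 692]);


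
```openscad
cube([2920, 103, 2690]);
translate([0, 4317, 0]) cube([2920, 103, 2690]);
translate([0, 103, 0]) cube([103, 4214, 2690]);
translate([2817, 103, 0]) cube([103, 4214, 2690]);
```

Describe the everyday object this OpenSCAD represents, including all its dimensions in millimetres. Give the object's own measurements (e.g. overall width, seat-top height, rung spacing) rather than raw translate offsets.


The wall frame of a small rectangular building: four walls, each 2690 mm tall and 103 mm thick, enclosing a footprint 2920 mm (x) by 4420 mm (y) outside-to-outside, with no floor or roof. The front and back walls (the −y and +y sides) span the full width; the two side walls fit between them.


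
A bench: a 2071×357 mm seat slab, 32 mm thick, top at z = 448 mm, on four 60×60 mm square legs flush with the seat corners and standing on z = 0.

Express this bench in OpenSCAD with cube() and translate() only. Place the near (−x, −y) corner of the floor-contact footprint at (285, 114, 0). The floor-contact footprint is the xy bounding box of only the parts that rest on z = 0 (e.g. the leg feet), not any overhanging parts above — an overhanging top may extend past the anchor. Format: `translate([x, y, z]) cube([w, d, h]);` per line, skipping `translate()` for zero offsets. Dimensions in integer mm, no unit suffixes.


translate([285, 114, 416]) cube([2071, 357, 32]);
translate([285, 114, 0]) cube([60, 60, 416]);
translate([285, 411, 0]) cube([60, 60, 416]);
translate([2296, 114, 0]) cube([60, 60, 416]);
translate([2296, 411, 0]) cube([60, 60, 416]);


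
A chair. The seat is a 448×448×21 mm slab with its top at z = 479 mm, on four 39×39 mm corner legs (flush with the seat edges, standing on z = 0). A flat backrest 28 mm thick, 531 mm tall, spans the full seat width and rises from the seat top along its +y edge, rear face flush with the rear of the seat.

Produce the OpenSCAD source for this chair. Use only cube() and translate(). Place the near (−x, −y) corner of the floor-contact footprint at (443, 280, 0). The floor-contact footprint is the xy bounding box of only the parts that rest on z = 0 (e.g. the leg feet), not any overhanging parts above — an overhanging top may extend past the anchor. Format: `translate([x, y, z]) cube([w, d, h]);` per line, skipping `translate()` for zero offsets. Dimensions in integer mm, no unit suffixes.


translate([443, 280, 458]) cube([448, 448, 21]);
translate([443, 280, 0]) cube([39, 39, 458]);
translate([852, 280, 0]) cube([39, 39, 458]);
translate([443, 689, 0]) cube([39, 39, 458]);
translate([852, 689, 0]) cube([39, 39, 458]);
translate([443, 700, 479]) cube([448, 28, 531]);


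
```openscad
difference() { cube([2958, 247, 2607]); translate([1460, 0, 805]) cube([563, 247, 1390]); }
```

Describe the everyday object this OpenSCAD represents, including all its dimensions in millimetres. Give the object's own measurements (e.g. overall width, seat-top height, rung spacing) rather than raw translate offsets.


A wall 2958 mm long (x), 247 mm thick (y), 2607 mm tall, with a rectangular window opening cut through it. The opening is 563 mm wide and 1390 mm tall; its sill is at z = 805 mm and its near (−x) edge is 1460 mm from the wall's −x end. The opening passes through the full wall thickness.


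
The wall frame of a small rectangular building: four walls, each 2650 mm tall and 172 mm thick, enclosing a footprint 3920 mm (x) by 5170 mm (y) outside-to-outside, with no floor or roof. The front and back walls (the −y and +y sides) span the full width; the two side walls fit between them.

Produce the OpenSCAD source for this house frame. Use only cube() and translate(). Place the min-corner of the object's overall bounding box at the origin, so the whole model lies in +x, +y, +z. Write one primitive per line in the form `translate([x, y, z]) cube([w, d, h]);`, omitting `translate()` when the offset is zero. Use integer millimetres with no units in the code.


cube([3920, 172, 2650]);
translate([0, 4998, 0]) cube([3920, 172, 2650]);
translate([0, 172, 0]) cube([172, 4826, 2650]);
translate([3748, 172, 0]) cube([172, 4826, 2650]);


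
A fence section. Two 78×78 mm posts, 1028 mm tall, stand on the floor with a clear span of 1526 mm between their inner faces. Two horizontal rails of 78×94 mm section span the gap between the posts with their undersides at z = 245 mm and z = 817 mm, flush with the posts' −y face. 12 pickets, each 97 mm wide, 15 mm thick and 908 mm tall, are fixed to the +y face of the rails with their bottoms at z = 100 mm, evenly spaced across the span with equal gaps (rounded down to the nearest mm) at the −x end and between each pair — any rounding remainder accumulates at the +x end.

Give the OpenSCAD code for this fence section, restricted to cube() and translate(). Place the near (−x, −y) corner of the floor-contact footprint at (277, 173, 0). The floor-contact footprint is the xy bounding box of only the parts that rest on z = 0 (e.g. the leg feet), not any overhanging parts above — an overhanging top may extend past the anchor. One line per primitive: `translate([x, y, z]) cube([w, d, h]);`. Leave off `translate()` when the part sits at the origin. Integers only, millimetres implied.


translate([277, 173, 0]) cube([78, 78, 1028]);
translate([1881, 173, 0]) cube([78, 78, 1028]);
translate([355, 173, 245]) cube([1526, 78, 94]);
translate([355, 173, 817]) cube([1526, 78, 94]);
translate([382, 251, 100]) cube([97, 15, 908]);
translate([506, 251, 100]) cube([97, 15, 908]);
translate([630, 251, 100]) cube([97, 15, 908]);
translate([754, 251, 100]) cube([97, 15, 908]);
translate([878, 251, 100]) cube([97, 15, 908]);
translate([1002, 251, 100]) cube([97, 15, 908]);
translate([1126, 251, 100]) cube([97, 15, 908]);
translate([1250, 251, 100]) cube([97, 15, 908]);
translate([1374, 251, 100]) cube([97, 15, 908]);
translate([1498, 251, 100]) cube([97, 15, 908]);
translate([1622, 251, 100]) cube([97, 15, 908]);
translate([1746, 251, 100]) cube([97, 15, 908]);


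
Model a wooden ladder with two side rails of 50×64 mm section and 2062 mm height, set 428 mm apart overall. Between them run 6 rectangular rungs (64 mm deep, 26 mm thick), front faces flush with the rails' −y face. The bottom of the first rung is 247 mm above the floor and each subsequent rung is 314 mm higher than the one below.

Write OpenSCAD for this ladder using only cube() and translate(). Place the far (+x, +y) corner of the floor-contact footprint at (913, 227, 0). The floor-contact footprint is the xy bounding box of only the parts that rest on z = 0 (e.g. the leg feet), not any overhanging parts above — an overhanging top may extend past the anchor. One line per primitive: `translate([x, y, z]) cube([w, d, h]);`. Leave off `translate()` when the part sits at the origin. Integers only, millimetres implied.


// rung span = 428 - 2*50 = 328
// rung[k] z = 247 + k*314
translate([485, 163, 0]) cube([50, 64, 2062]);
translate([863, 163, 0]) cube([50, 64, 2062]);
translate([535, 163, 247]) cube([328, 64, 26]);
translate([535, 163, 561]) cube([328, 64, 26]);
translate([535, 163, 875]) cube([328, 64, 26]);
translate([535, 163, 1189]) cube([328, 64, 26]);
translate([535, 163, 1503]) cube([328, 64, 26]);
translate([535, 163, 1817]) cube([328, 64, 26]);


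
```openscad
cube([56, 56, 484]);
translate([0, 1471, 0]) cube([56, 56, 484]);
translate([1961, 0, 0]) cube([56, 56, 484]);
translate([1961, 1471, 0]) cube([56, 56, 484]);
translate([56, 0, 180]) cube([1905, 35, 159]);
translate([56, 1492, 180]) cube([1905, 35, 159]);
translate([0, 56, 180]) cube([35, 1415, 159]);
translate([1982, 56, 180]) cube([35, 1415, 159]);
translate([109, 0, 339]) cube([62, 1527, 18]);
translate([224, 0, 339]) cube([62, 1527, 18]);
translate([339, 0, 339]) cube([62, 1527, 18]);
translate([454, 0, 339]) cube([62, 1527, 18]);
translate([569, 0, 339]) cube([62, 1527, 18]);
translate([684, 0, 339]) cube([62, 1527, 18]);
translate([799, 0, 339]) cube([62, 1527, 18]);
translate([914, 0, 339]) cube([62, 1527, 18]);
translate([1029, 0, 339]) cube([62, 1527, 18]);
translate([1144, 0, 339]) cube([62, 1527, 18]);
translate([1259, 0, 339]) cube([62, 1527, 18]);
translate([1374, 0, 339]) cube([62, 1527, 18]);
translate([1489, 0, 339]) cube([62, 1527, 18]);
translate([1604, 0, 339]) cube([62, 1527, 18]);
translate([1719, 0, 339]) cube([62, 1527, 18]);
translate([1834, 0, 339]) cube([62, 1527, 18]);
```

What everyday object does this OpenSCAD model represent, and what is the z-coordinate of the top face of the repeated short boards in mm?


A bed frame. The slat-top height is 357 mm.

Four posts, four rails, and a row of slats — a bed frame. Slats sit on the rails at z = 180 + 159 = 339; with slat thickness 18, the top is 357 mm.


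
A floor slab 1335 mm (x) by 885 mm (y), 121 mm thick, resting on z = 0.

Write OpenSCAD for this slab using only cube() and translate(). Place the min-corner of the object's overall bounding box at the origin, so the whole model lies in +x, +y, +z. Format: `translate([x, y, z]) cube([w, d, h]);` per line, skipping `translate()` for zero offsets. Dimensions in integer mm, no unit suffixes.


cube([1335, 885, 121]);


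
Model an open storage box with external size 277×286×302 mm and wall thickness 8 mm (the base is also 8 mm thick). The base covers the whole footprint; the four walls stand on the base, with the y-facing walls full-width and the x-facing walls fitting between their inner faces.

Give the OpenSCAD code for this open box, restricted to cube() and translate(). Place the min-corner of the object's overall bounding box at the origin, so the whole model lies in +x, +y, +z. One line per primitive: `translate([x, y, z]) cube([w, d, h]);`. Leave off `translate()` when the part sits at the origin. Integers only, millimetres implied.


cube([277, 286, 8]);
translate([0, 0, 8]) cube([277, 8, 294]);
translate([0, 278, 8]) cube([277, 8, 294]);
translate([0, 8, 8]) cube([8, 270, 294]);
translate([269, 8, 8]) cube([8, 270, 294]);


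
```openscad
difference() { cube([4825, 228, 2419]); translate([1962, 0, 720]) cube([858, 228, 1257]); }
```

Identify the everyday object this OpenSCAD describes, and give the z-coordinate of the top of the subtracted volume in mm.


A wall with a window opening. The window head height is 1977 mm.

A wall with a rectangular opening subtracted — a window. Sill at z = 720, opening 1257 mm tall, so the head is at 720 + 1257 = 1977 mm.


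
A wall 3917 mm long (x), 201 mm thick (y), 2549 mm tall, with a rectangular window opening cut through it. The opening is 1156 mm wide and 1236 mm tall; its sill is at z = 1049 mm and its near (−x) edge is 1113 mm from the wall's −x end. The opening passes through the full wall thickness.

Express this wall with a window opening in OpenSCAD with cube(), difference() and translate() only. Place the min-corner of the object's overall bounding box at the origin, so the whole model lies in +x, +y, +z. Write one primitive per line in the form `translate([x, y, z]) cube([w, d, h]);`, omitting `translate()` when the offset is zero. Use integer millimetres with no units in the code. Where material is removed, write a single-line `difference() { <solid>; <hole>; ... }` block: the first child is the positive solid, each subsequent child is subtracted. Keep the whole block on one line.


difference() { cube([3917, 201, 2549]); translate([1113, 0, 1049]) cube([1156, 201, 1236]); }


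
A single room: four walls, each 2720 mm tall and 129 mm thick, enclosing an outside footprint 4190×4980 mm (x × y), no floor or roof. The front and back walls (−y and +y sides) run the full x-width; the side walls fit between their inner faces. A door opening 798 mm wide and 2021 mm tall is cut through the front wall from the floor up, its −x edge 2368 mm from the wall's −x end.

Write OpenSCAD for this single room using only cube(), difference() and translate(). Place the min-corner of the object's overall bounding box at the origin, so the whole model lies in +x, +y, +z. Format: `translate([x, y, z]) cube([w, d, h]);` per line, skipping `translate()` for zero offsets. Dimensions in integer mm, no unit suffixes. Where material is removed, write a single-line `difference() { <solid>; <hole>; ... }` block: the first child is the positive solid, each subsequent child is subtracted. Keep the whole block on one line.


difference() { cube([4190, 129, 2720]); translate([2368, 0, 0]) cube([798, 129, 2021]); }
translate([0, 4851, 0]) cube([4190, 129, 2720]);
translate([0, 129, 0]) cube([129, 4722, 2720]);
translate([4061, 129, 0]) cube([129, 4722, 2720]);


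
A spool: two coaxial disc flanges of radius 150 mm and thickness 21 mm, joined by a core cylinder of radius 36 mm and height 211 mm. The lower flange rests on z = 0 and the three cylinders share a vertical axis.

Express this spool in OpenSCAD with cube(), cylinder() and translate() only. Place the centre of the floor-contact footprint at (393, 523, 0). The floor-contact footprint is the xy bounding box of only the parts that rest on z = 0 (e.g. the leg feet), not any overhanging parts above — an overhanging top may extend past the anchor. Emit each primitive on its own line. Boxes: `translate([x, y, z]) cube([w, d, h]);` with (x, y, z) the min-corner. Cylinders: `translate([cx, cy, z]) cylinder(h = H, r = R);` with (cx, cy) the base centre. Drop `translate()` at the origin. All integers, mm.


translate([393, 523, 0]) cylinder(h = 21, r = 150);
translate([393, 523, 21]) cylinder(h = 211, r = 36);
translate([393, 523, 232]) cylinder(h = 21, r = 150);


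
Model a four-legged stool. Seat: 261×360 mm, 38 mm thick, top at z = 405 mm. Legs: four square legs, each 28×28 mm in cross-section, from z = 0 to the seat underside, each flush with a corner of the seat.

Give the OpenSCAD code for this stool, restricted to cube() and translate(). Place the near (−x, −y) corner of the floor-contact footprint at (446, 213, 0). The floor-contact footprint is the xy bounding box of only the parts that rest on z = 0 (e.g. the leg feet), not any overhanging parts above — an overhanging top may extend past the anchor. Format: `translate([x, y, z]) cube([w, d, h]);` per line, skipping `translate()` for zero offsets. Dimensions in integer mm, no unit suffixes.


translate([446, 213, 367]) cube([261, 360, 38]);
translate([446, 213, 0]) cube([28, 28, 367]);
translate([679, 213, 0]) cube([28, 28, 367]);
translate([446, 545, 0]) cube([28, 28, 367]);
translate([679, 545, 0]) cube([28, 28, 367]);


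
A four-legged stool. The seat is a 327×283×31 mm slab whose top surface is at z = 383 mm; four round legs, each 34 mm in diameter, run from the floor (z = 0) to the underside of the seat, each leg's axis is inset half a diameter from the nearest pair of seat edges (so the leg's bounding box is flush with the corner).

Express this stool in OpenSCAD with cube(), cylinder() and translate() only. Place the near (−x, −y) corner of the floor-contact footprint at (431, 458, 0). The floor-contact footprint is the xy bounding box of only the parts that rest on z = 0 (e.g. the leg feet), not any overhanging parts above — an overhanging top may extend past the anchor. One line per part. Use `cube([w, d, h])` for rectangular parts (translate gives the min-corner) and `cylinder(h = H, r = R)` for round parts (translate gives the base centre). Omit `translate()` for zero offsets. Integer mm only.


// leg_h = 383 - 31 = 352
translate([431, 458, 352]) cube([327, 283, 31]);
translate([448, 475, 0]) cylinder(h = 352, r = 17);
translate([741, 475, 0]) cylinder(h = 352, r = 17);
translate([448, 724, 0]) cylinder(h = 352, r = 17);
translate([741, 724, 0]) cylinder(h = 352, r = 17);


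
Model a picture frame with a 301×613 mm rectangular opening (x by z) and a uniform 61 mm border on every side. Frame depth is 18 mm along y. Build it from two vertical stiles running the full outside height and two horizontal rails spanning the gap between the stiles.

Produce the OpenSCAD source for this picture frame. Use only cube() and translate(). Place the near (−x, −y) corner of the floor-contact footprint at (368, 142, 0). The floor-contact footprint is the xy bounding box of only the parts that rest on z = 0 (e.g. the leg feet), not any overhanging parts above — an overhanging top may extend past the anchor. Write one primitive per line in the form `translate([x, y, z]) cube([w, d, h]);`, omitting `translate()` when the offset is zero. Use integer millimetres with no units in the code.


translate([368, 142, 0]) cube([61, 18, 735]);
translate([730, 142, 0]) cube([61, 18, 735]);
translate([429, 142, 0]) cube([301, 18, 61]);
translate([429, 142, 674]) cube([301, 18, 61]);


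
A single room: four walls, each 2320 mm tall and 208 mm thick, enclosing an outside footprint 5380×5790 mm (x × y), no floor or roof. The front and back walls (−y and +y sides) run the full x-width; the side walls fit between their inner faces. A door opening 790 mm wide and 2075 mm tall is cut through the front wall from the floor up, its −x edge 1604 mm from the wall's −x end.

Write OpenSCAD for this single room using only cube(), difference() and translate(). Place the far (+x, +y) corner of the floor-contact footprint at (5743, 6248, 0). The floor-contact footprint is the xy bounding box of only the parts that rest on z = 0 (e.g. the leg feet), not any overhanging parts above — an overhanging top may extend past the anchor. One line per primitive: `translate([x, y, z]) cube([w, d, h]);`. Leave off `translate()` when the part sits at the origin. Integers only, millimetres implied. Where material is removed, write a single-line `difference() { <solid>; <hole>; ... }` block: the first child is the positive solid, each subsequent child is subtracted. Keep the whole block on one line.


difference() { translate([363, 458, 0]) cube([5380, 208, 2320]); translate([1967, 458, 0]) cube([790, 208, 2075]); }
translate([363, 6040, 0]) cube([5380, 208, 2320]);
translate([363, 666, 0]) cube([208, 5374, 2320]);
translate([5535, 666, 0]) cube([208, 5374, 2320]);


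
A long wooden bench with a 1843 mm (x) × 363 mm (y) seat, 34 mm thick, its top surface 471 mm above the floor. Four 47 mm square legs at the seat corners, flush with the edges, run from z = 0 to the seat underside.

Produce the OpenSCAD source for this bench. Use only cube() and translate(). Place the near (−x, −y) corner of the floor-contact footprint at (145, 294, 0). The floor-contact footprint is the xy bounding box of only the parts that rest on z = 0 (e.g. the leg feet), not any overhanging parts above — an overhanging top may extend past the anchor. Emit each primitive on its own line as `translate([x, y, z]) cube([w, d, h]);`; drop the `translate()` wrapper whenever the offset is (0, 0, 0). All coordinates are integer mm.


translate([145, 294, 437]) cube([1843, 363, 34]);
translate([145, 294, 0]) cube([47, 47, 437]);
translate([145, 610, 0]) cube([47, 47, 437]);
translate([1941, 294, 0]) cube([47, 47, 437]);
translate([1941, 610, 0]) cube([47, 47, 437]);


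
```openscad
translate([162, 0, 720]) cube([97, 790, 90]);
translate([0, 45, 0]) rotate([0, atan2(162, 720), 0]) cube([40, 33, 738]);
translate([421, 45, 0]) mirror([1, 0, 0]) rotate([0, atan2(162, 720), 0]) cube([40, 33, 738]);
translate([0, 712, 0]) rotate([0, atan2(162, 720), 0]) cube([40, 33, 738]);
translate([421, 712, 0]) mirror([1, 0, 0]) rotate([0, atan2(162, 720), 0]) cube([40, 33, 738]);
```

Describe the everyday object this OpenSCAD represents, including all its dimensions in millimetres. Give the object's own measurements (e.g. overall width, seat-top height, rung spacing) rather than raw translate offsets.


A sawhorse. A 97×790×90 mm beam (x, y, z) sits on two A-frame leg pairs. Each pair is two raked legs of 40×33 mm section (33 mm along y) splaying symmetrically in x. Each leg rises 720 mm vertically over 162 mm of horizontal reach and is 738 mm long along its own axis. Every leg's outer bottom edge rests on the floor and its outer top edge meets a bottom edge of the beam — the left legs (tilting toward +x) meet the beam's −x bottom edge, the right legs (their mirror images, tilting toward −x) meet its +x bottom edge — so the leg tops tuck under the beam, the beam's underside is 720 mm above the floor, and the feet are 421 mm apart outside-to-outside with the beam centred between them. The two leg pairs are set in 45 mm from either end of the beam.


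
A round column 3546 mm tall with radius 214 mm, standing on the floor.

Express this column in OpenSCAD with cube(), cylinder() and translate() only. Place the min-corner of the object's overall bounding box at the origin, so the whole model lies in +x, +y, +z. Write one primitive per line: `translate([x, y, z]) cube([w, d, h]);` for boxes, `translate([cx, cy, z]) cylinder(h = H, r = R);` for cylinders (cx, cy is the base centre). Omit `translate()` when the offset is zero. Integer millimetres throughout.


translate([214, 214, 0]) cylinder(h = 3546, r = 214);
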